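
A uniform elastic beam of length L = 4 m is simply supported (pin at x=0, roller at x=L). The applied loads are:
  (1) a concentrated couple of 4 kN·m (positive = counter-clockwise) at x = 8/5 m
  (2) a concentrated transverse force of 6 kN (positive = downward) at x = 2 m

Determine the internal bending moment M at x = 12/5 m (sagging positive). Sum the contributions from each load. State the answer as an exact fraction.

M(12/5) = 16/5 kN·m

Load 1 — applied couple M₀=4 kN·m at a=8/5 m (b=L-a=12/5):
  M_1 = M₀x/L - M₀  [x>a] = 4·(12/5)/4 - 4 = -8/5 kN·m
Load 2 — point force P=6 kN at a=2 m (b=L-a=2):
  M_2 = Pa(L-x)/L  [x>a] = 6·2·(4-(12/5))/4 = 24/5 kN·m
Superposition: M = Σ M_i = 16/5 kN·m ≈ 3.200000 kN·m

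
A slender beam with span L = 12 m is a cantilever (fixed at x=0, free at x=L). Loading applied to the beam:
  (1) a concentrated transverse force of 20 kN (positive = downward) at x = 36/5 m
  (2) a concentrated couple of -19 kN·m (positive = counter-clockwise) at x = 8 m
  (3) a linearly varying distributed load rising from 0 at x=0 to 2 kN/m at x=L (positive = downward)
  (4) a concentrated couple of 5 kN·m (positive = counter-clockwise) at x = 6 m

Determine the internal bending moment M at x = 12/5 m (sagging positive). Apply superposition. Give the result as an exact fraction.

M(12/5) = -22198/125 kN·m

Load 1 — point force P=20 kN at a=36/5 m (b=L-a=24/5):
  M_1 = -P(a-x)  [x≤a] = -20·((36/5)-(12/5)) = -96 kN·m
Load 2 — applied couple M₀=-19 kN·m at a=8 m (b=L-a=4):
  M_2 = M₀  [x≤a] = (-19) = -19 kN·m
Load 3 — triangular load w₀=2 kN/m (0→w₀ over full span):
  M_3 = w₀Lx/2 - w₀L²/3 - w₀x³/(6L) = 2·12·(12/5)/2 - 2·12²/3 - 2·(12/5)³/(6·12) = -8448/125 kN·m
Load 4 — applied couple M₀=5 kN·m at a=6 m (b=L-a=6):
  M_4 = M₀  [x≤a] = 5 = 5 kN·m
Superposition: M = Σ M_i = -22198/125 kN·m ≈ -177.584000 kN·m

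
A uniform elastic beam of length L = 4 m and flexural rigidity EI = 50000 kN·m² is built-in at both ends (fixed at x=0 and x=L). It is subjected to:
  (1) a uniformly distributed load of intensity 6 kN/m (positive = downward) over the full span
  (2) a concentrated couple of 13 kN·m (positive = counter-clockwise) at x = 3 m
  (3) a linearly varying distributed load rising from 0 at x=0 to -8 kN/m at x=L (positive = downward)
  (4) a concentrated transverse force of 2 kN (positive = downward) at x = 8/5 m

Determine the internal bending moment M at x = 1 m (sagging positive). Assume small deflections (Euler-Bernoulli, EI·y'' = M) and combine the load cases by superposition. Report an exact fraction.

M(1) = 2151/4000 kN·m

Load 1 — uniform load w=6 kN/m over full span:
  M_1 = wLx/2 - wL²/12 - wx²/2 = 6·4·1/2 - 6·4²/12 - 6·1²/2 = 1 kN·m
Load 2 — applied couple M₀=13 kN·m at a=3 m (b=L-a=1):
  M_2 = R_Ax - M_A  [x≤a] with R_A=117/32, M_A=65/16 = (117/32)·1 - (65/16) = -13/32 kN·m
Load 3 — triangular load w₀=-8 kN/m (0→w₀ over full span):
  M_3 = 3w₀Lx/20 - w₀L²/30 - w₀x³/(6L) = 3·(-8)·4·1/20 - (-8)·4²/30 - (-8)·1³/(6·4) = -1/5 kN·m
Load 4 — point force P=2 kN at a=8/5 m (b=L-a=12/5):
  M_4 = Pb²(3a+b)x/L³ - Pab²/L²  [x≤a] = 2·(12/5)²·(3·(8/5)+(12/5))·1/4³ - 2·(8/5)·(12/5)²/4² = 18/125 kN·m
Superposition: M = Σ M_i = 2151/4000 kN·m ≈ 0.537750 kN·m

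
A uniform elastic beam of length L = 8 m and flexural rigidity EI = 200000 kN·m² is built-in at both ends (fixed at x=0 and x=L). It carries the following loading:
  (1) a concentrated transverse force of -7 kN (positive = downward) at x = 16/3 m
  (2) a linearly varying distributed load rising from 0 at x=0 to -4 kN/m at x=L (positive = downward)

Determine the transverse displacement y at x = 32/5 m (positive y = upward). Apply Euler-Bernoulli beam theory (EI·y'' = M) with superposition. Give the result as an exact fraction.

Load 1 — point force P=-7 kN at a=16/3 m (b=L-a=8/3):
  y_1 = -Pa²(L-x)²(3bL-(3b+a)(L-x))/(6L³EI)  [x>a] = -(-7)·(16/3)²·(8-(32/5))²·(3·(8/3)·8-(3·(8/3)+(16/3))·(8-(32/5)))/(6·8³·200000) = 224/6328125 m
Load 2 — triangular load w₀=-4 kN/m (0→w₀ over full span):
  y_2 = -w₀x²(L-x)²(x+2L)/(120LEI) = -(-4)·(32/5)²·(8-(32/5))²·((32/5)+2·8)/(120·8·200000) = 7168/146484375 m
Superposition: y = Σ y_i = 333536/3955078125 m ≈ 0.000084 m

y(32/5) = 333536/3955078125 m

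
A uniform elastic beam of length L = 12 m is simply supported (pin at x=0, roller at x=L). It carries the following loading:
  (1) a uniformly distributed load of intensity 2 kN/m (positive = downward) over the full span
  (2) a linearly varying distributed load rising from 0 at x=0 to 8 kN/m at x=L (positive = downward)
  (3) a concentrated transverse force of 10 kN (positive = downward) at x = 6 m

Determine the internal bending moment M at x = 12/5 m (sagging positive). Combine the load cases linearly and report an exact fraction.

M(12/5) = 8988/125 kN·m

Load 1 — uniform load w=2 kN/m over full span:
  M_1 = wx(L-x)/2 = 2·(12/5)·(12-(12/5))/2 = 576/25 kN·m
Load 2 — triangular load w₀=8 kN/m (0→w₀ over full span):
  M_2 = w₀Lx/6 - w₀x³/(6L) = 8·12·(12/5)/6 - 8·(12/5)³/(6·12) = 4608/125 kN·m
Load 3 — point force P=10 kN at a=6 m (b=L-a=6):
  M_3 = Pbx/L  [x≤a] = 10·6·(12/5)/12 = 12 kN·m
Superposition: M = Σ M_i = 8988/125 kN·m ≈ 71.904000 kN·m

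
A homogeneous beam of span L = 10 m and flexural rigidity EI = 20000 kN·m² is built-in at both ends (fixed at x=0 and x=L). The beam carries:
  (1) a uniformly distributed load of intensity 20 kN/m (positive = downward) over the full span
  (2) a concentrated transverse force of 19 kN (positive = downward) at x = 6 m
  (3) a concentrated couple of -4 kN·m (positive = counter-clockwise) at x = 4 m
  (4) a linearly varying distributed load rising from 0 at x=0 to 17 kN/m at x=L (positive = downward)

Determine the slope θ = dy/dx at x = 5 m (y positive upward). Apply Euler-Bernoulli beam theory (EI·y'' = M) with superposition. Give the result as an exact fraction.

Load 1 — uniform load w=20 kN/m over full span:
  θ_1 = -wx(L-x)(L-2x)/(12EI) = -20·5·(10-5)·(10-2·5)/(12·20000) = 0 rad
Load 2 — point force P=19 kN at a=6 m (b=L-a=4):
  θ_2 = -Pb²x(2aL-(3a+b)x)/(2L³EI)  [x≤a] = -19·4²·5·(2·6·10-(3·6+4)·5)/(2·10³·20000) = -19/50000 rad
Load 3 — applied couple M₀=-4 kN·m at a=4 m (b=L-a=6):
  θ_3 = (R_Ax²/2 - M_Ax - M₀(x-a))/EI  [x>a] with R_A=-72/125, M_A=-12/25 = ((-72/125)·5²/2 - (-12/25)·5 - (-4)·(5-4))/20000 = -1/25000 rad
Load 4 — triangular load w₀=17 kN/m (0→w₀ over full span):
  θ_4 = -w₀(2x(L-x)(L-2x)(x+2L)+x²(L-x)²)/(120LEI) = -17·(2·5·(10-5)·(10-2·5)·(5+2·10)+5²·(10-5)²)/(120·10·20000) = -17/38400 rad
Superposition: θ = Σ θ_i = -4141/4800000 rad ≈ -0.000863 rad

θ(5) = -4141/4800000 rad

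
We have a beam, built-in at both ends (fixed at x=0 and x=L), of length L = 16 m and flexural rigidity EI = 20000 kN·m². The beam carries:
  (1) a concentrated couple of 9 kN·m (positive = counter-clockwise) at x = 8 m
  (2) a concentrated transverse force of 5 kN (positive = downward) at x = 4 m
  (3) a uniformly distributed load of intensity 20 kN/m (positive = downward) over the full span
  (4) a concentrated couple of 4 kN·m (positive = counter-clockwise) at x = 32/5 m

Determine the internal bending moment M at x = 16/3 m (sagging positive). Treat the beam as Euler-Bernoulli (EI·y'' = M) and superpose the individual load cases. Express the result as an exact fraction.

M(16/3) = 67723/450 kN·m

Load 1 — applied couple M₀=9 kN·m at a=8 m (b=L-a=8):
  M_1 = R_Ax - M_A  [x≤a] with R_A=27/32, M_A=9/4 = (27/32)·(16/3) - (9/4) = 9/4 kN·m
Load 2 — point force P=5 kN at a=4 m (b=L-a=12):
  M_2 = Pa²(a+3b)(L-x)/L³ - Pa²b/L²  [x>a] = 5·4²·(4+3·12)·(16-(16/3))/16³ - 5·4²·12/16² = 55/12 kN·m
Load 3 — uniform load w=20 kN/m over full span:
  M_3 = wLx/2 - wL²/12 - wx²/2 = 20·16·(16/3)/2 - 20·16²/12 - 20·(16/3)²/2 = 1280/9 kN·m
Load 4 — applied couple M₀=4 kN·m at a=32/5 m (b=L-a=48/5):
  M_4 = R_Ax - M_A  [x≤a] with R_A=9/25, M_A=12/25 = (9/25)·(16/3) - (12/25) = 36/25 kN·m
Superposition: M = Σ M_i = 67723/450 kN·m ≈ 150.495556 kN·m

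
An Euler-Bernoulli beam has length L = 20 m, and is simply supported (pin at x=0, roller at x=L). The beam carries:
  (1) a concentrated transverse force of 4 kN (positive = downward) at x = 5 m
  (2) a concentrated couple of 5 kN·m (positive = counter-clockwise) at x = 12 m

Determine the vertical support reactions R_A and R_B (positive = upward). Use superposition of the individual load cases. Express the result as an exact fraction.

Load 1 — point force P=4 kN at a=5 m (b=L-a=15):
  R_A = Pb/L = 4·15/20 = 3 kN
  R_B = Pa/L = 4·5/20 = 1 kN
Load 2 — applied couple M₀=5 kN·m at a=12 m (b=L-a=8):
  R_A = M₀/L = 5/20 = 1/4 kN
  R_B = -M₀/L = -5/20 = -1/4 kN
Superposition: R_A = 13/4 kN, R_B = 3/4 kN

R_A = 13/4 kN, R_B = 3/4 kN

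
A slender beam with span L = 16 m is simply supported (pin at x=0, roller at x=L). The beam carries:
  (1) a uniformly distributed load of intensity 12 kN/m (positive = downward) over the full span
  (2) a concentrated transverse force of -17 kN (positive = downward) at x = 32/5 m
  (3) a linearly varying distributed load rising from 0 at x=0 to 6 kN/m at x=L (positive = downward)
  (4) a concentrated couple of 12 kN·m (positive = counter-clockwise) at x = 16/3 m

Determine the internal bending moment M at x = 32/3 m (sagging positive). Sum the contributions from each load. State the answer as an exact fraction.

M(32/3) = 53444/135 kN·m

Load 1 — uniform load w=12 kN/m over full span:
  M_1 = wx(L-x)/2 = 12·(32/3)·(16-(32/3))/2 = 1024/3 kN·m
Load 2 — point force P=-17 kN at a=32/5 m (b=L-a=48/5):
  M_2 = Pa(L-x)/L  [x>a] = (-17)·(32/5)·(16-(32/3))/16 = -544/15 kN·m
Load 3 — triangular load w₀=6 kN/m (0→w₀ over full span):
  M_3 = w₀Lx/6 - w₀x³/(6L) = 6·16·(32/3)/6 - 6·(32/3)³/(6·16) = 2560/27 kN·m
Load 4 — applied couple M₀=12 kN·m at a=16/3 m (b=L-a=32/3):
  M_4 = M₀x/L - M₀  [x>a] = 12·(32/3)/16 - 12 = -4 kN·m
Superposition: M = Σ M_i = 53444/135 kN·m ≈ 395.881481 kN·m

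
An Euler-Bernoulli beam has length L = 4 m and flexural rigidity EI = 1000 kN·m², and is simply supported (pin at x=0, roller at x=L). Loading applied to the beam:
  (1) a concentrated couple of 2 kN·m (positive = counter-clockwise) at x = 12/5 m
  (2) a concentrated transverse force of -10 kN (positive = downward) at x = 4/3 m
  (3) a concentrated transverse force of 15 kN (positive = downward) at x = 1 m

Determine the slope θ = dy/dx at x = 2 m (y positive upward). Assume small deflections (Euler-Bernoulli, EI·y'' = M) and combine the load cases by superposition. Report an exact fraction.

Load 1 — applied couple M₀=2 kN·m at a=12/5 m (b=L-a=8/5):
  θ_1 = (M₀x²/(2L)+C₁)/EI  [x≤a] with C₁=M₀(3b²-L²)/(6L)=-52/75 = (2·2²/(2·4)+(-52/75))/1000 = 23/75000 rad
Load 2 — point force P=-10 kN at a=4/3 m (b=L-a=8/3):
  θ_2 = -Pa(2L²-6Lx+3x²+a²)/(6LEI)  [x>a] = -(-10)·(4/3)·(2·4²-6·4·2+3·2²+(4/3)²)/(6·4·1000) = -1/810 rad
Load 3 — point force P=15 kN at a=1 m (b=L-a=3):
  θ_3 = -Pa(2L²-6Lx+3x²+a²)/(6LEI)  [x>a] = -15·1·(2·4²-6·4·2+3·2²+1²)/(6·4·1000) = 3/1600 rad
Superposition: θ = Σ θ_i = 15343/16200000 rad ≈ 0.000947 rad

θ(2) = 15343/16200000 rad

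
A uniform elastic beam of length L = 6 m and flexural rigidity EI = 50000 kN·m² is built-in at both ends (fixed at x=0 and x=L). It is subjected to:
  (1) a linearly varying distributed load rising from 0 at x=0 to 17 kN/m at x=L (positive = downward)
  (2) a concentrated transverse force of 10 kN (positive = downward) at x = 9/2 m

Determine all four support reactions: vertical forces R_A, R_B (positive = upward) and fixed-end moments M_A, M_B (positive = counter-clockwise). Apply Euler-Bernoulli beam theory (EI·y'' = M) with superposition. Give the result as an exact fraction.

R_A = 1349/80 kN, M_A = 1857/80 kN·m, R_B = 3531/80 kN, M_B = -3123/80 kN·m

Load 1 — triangular load w₀=17 kN/m (0→w₀ over full span):
  R_A = 3w₀L/20 = 3·17·6/20 = 153/10 kN
  M_A = w₀L²/30 = 17·6²/30 = 102/5 kN·m
  R_B = 7w₀L/20 = 7·17·6/20 = 357/10 kN
  M_B = -w₀L²/20 = -17·6²/20 = -153/5 kN·m
Load 2 — point force P=10 kN at a=9/2 m (b=L-a=3/2):
  R_A = Pb²(3a+b)/L³ = 10·(3/2)²·(3·(9/2)+(3/2))/6³ = 25/16 kN
  M_A = Pab²/L² = 10·(9/2)·(3/2)²/6² = 45/16 kN·m
  R_B = Pa²(a+3b)/L³ = 10·(9/2)²·((9/2)+3·(3/2))/6³ = 135/16 kN
  M_B = -Pa²b/L² = -10·(9/2)²·(3/2)/6² = -135/16 kN·m
Superposition: R_A = 1349/80 kN, M_A = 1857/80 kN·m, R_B = 3531/80 kN, M_B = -3123/80 kN·m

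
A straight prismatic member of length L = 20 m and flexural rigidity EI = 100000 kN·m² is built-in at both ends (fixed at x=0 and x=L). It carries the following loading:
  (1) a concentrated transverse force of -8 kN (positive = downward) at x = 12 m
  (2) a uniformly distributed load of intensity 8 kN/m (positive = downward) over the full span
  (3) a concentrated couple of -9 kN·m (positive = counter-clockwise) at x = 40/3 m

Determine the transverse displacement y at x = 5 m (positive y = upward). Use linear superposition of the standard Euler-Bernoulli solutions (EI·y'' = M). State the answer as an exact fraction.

Load 1 — point force P=-8 kN at a=12 m (b=L-a=8):
  y_1 = -Pb²x²(3aL-(3a+b)x)/(6L³EI)  [x≤a] = -(-8)·8²·5²·(3·12·20-(3·12+8)·5)/(6·20³·100000) = 1/750 m
Load 2 — uniform load w=8 kN/m over full span:
  y_2 = -wx²(L-x)²/(24EI) = -8·5²·(20-5)²/(24·100000) = -3/160 m
Load 3 — applied couple M₀=-9 kN·m at a=40/3 m (b=L-a=20/3):
  y_3 = (R_Ax³/6 - M_Ax²/2)/EI  [x≤a] with R_A=-3/5, M_A=-3 = ((-3/5)·5³/6 - (-3)·5²/2)/100000 = 1/4000 m
Superposition: y = Σ y_i = -103/6000 m ≈ -0.017167 m

y(5) = -103/6000 m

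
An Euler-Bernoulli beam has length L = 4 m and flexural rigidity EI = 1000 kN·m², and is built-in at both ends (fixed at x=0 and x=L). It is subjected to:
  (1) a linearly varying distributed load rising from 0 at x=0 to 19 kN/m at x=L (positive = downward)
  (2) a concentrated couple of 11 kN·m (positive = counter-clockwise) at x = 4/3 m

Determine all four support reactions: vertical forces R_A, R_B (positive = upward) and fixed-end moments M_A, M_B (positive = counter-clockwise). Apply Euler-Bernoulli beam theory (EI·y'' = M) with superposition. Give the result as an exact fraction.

Load 1 — triangular load w₀=19 kN/m (0→w₀ over full span):
  R_A = 3w₀L/20 = 3·19·4/20 = 57/5 kN
  M_A = w₀L²/30 = 19·4²/30 = 152/15 kN·m
  R_B = 7w₀L/20 = 7·19·4/20 = 133/5 kN
  M_B = -w₀L²/20 = -19·4²/20 = -76/5 kN·m
Load 2 — applied couple M₀=11 kN·m at a=4/3 m (b=L-a=8/3):
  R_A = 6M₀ab/L³ = 6·11·(4/3)·(8/3)/4³ = 11/3 kN
  M_A = M₀b(2a-b)/L² = 11·(8/3)·(2·(4/3)-(8/3))/4² = 0 kN·m
  R_B = -6M₀ab/L³ = -6·11·(4/3)·(8/3)/4³ = -11/3 kN
  M_B = M₀a(2b-a)/L² = 11·(4/3)·(2·(8/3)-(4/3))/4² = 11/3 kN·m
Superposition: R_A = 226/15 kN, M_A = 152/15 kN·m, R_B = 344/15 kN, M_B = -173/15 kN·m

R_A = 226/15 kN, M_A = 152/15 kN·m, R_B = 344/15 kN, M_B = -173/15 kN·m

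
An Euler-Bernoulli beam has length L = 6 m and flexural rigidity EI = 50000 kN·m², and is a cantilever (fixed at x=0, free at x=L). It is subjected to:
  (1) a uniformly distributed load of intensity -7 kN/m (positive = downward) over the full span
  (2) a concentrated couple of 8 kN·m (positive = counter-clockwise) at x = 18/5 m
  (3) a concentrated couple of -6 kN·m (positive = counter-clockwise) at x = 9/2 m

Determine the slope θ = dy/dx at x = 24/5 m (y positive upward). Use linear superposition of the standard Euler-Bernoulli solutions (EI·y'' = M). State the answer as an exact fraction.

Load 1 — uniform load w=-7 kN/m over full span:
  θ_1 = -wx(x²-3Lx+3L²)/(6EI) = -(-7)·(24/5)·((24/5)²-3·6·(24/5)+3·6²)/(6·50000) = 1953/390625 rad
Load 2 — applied couple M₀=8 kN·m at a=18/5 m (b=L-a=12/5):
  θ_2 = M₀a/EI  [x>a] = 8·(18/5)/50000 = 9/15625 rad
Load 3 — applied couple M₀=-6 kN·m at a=9/2 m (b=L-a=3/2):
  θ_3 = M₀a/EI  [x>a] = (-6)·(9/2)/50000 = -27/50000 rad
Superposition: θ = Σ θ_i = 31473/6250000 rad ≈ 0.005036 rad

θ(24/5) = 31473/6250000 rad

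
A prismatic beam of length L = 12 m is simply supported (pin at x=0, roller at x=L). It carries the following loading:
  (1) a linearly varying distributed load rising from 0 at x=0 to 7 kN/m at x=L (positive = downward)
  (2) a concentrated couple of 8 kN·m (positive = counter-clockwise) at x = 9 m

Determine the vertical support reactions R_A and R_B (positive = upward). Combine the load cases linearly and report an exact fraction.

R_A = 44/3 kN, R_B = 82/3 kN

Load 1 — triangular load w₀=7 kN/m (0→w₀ over full span):
  R_A = w₀L/6 = 7·12/6 = 14 kN
  R_B = w₀L/3 = 7·12/3 = 28 kN
Load 2 — applied couple M₀=8 kN·m at a=9 m (b=L-a=3):
  R_A = M₀/L = 8/12 = 2/3 kN
  R_B = -M₀/L = -8/12 = -2/3 kN
Superposition: R_A = 44/3 kN, R_B = 82/3 kN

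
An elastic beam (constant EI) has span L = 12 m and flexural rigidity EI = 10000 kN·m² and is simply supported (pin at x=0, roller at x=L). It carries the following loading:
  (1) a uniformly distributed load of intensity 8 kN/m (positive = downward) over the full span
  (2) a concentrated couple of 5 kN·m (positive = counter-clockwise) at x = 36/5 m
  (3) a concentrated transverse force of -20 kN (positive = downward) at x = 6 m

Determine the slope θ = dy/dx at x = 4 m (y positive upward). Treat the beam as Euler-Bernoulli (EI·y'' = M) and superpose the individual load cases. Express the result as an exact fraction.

Load 1 — uniform load w=8 kN/m over full span:
  θ_1 = -w(L³-6Lx²+4x³)/(24EI) = -8·(12³-6·12·4²+4·4³)/(24·10000) = -52/1875 rad
Load 2 — applied couple M₀=5 kN·m at a=36/5 m (b=L-a=24/5):
  θ_2 = (M₀x²/(2L)+C₁)/EI  [x≤a] with C₁=M₀(3b²-L²)/(6L)=-26/5 = (5·4²/(2·12)+(-26/5))/10000 = -7/37500 rad
Load 3 — point force P=-20 kN at a=6 m (b=L-a=6):
  θ_3 = -Pb(L²-b²-3x²)/(6LEI)  [x≤a] = -(-20)·6·(12²-6²-3·4²)/(6·12·10000) = 1/100 rad
Superposition: θ = Σ θ_i = -56/3125 rad ≈ -0.017920 rad

θ(4) = -56/3125 rad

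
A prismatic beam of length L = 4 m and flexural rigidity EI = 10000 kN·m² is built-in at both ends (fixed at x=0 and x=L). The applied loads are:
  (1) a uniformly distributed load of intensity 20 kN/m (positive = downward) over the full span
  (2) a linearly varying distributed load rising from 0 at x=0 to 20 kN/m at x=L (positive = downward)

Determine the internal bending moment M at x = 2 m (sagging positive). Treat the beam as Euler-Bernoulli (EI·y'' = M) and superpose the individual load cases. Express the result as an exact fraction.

Load 1 — uniform load w=20 kN/m over full span:
  M_1 = wLx/2 - wL²/12 - wx²/2 = 20·4·2/2 - 20·4²/12 - 20·2²/2 = 40/3 kN·m
Load 2 — triangular load w₀=20 kN/m (0→w₀ over full span):
  M_2 = 3w₀Lx/20 - w₀L²/30 - w₀x³/(6L) = 3·20·4·2/20 - 20·4²/30 - 20·2³/(6·4) = 20/3 kN·m
Superposition: M = Σ M_i = 20 kN·m ≈ 20.000000 kN·m

M(2) = 20 kN·m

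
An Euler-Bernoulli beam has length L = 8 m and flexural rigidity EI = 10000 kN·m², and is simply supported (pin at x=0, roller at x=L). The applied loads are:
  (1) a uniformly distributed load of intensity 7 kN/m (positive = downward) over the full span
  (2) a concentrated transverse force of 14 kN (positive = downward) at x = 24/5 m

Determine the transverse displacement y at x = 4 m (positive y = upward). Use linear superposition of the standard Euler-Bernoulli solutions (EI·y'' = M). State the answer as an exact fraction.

y(4) = -4018/78125 m

Load 1 — uniform load w=7 kN/m over full span:
  y_1 = -wx(L³-2Lx²+x³)/(24EI) = -7·4·(8³-2·8·4²+4³)/(24·10000) = -14/375 m
Load 2 — point force P=14 kN at a=24/5 m (b=L-a=16/5):
  y_2 = -Pbx(L²-b²-x²)/(6LEI)  [x≤a] = -14·(16/5)·4·(8²-(16/5)²-4²)/(6·8·10000) = -3304/234375 m
Superposition: y = Σ y_i = -4018/78125 m ≈ -0.051430 m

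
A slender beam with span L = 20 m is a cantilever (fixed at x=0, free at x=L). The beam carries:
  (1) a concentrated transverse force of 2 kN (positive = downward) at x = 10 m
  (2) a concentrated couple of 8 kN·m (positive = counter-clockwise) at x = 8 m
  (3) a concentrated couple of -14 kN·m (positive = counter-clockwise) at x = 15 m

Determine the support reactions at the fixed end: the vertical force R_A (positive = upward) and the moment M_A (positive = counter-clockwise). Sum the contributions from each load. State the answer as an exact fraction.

Load 1 — point force P=2 kN at a=10 m (b=L-a=10):
  R_A = P = 2 kN
  M_A = Pa = 2·10 = 20 kN·m
Load 2 — applied couple M₀=8 kN·m at a=8 m (b=L-a=12):
  R_A = 0 kN
  M_A = -M₀ = -8 kN·m
Load 3 — applied couple M₀=-14 kN·m at a=15 m (b=L-a=5):
  R_A = 0 kN
  M_A = -M₀ = -(-14) = 14 kN·m
Superposition: R_A = 2 kN, M_A = 26 kN·m

R_A = 2 kN, M_A = 26 kN·m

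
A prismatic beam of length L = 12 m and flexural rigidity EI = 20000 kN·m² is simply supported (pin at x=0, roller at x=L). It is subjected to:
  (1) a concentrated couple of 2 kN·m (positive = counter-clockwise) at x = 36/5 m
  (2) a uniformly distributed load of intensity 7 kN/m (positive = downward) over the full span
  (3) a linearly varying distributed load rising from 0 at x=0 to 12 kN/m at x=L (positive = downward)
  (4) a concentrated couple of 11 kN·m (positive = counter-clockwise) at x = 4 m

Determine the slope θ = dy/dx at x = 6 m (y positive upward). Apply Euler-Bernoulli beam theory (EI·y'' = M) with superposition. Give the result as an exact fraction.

θ(6) = -3367/3000000 rad

Load 1 — applied couple M₀=2 kN·m at a=36/5 m (b=L-a=24/5):
  θ_1 = (M₀x²/(2L)+C₁)/EI  [x≤a] with C₁=M₀(3b²-L²)/(6L)=-52/25 = (2·6²/(2·12)+(-52/25))/20000 = 23/500000 rad
Load 2 — uniform load w=7 kN/m over full span:
  θ_2 = -w(L³-6Lx²+4x³)/(24EI) = -7·(12³-6·12·6²+4·6³)/(24·20000) = 0 rad
Load 3 — triangular load w₀=12 kN/m (0→w₀ over full span):
  θ_3 = -w₀(7L⁴-30L²x²+15x⁴)/(360LEI) = -12·(7·12⁴-30·12²·6²+15·6⁴)/(360·12·20000) = -63/50000 rad
Load 4 — applied couple M₀=11 kN·m at a=4 m (b=L-a=8):
  θ_4 = (M₀x²/(2L)-M₀(x-a)+C₁)/EI  [x>a] with C₁=M₀(3b²-L²)/(6L)=22/3 = (11·6²/(2·12)-11·(6-4)+(22/3))/20000 = 11/120000 rad
Superposition: θ = Σ θ_i = -3367/3000000 rad ≈ -0.001122 rad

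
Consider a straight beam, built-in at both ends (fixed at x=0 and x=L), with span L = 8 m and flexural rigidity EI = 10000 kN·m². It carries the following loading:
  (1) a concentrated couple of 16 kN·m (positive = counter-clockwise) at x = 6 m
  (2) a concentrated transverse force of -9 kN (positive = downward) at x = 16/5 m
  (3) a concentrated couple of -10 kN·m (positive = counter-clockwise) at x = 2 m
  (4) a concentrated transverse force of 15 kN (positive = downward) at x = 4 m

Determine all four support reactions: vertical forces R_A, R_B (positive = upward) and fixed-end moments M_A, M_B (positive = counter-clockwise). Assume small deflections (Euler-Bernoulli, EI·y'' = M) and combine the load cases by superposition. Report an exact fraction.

R_A = 10047/4000 kN, M_A = 11507/1000 kN·m, R_B = 13953/4000 kN, M_B = -14213/1000 kN·m

Load 1 — applied couple M₀=16 kN·m at a=6 m (b=L-a=2):
  R_A = 6M₀ab/L³ = 6·16·6·2/8³ = 9/4 kN
  M_A = M₀b(2a-b)/L² = 16·2·(2·6-2)/8² = 5 kN·m
  R_B = -6M₀ab/L³ = -6·16·6·2/8³ = -9/4 kN
  M_B = M₀a(2b-a)/L² = 16·6·(2·2-6)/8² = -3 kN·m
Load 2 — point force P=-9 kN at a=16/5 m (b=L-a=24/5):
  R_A = Pb²(3a+b)/L³ = (-9)·(24/5)²·(3·(16/5)+(24/5))/8³ = -729/125 kN
  M_A = Pab²/L² = (-9)·(16/5)·(24/5)²/8² = -1296/125 kN·m
  R_B = Pa²(a+3b)/L³ = (-9)·(16/5)²·((16/5)+3·(24/5))/8³ = -396/125 kN
  M_B = -Pa²b/L² = -(-9)·(16/5)²·(24/5)/8² = 864/125 kN·m
Load 3 — applied couple M₀=-10 kN·m at a=2 m (b=L-a=6):
  R_A = 6M₀ab/L³ = 6·(-10)·2·6/8³ = -45/32 kN
  M_A = M₀b(2a-b)/L² = (-10)·6·(2·2-6)/8² = 15/8 kN·m
  R_B = -6M₀ab/L³ = -6·(-10)·2·6/8³ = 45/32 kN
  M_B = M₀a(2b-a)/L² = (-10)·2·(2·6-2)/8² = -25/8 kN·m
Load 4 — point force P=15 kN at a=4 m (b=L-a=4):
  R_A = Pb²(3a+b)/L³ = 15·4²·(3·4+4)/8³ = 15/2 kN
  M_A = Pab²/L² = 15·4·4²/8² = 15 kN·m
  R_B = Pa²(a+3b)/L³ = 15·4²·(4+3·4)/8³ = 15/2 kN
  M_B = -Pa²b/L² = -15·4²·4/8² = -15 kN·m
Superposition: R_A = 10047/4000 kN, M_A = 11507/1000 kN·m, R_B = 13953/4000 kN, M_B = -14213/1000 kN·m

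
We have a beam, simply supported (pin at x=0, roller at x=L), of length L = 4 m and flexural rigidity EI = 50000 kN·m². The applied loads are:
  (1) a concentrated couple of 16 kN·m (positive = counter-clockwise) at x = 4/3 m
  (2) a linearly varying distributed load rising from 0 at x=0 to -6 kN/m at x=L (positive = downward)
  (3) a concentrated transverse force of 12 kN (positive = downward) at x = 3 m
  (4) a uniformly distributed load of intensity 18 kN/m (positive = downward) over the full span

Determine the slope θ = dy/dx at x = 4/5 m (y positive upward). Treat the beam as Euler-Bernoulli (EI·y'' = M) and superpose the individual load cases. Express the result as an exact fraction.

θ(4/5) = -376967/562500000 rad

Load 1 — applied couple M₀=16 kN·m at a=4/3 m (b=L-a=8/3):
  θ_1 = (M₀x²/(2L)+C₁)/EI  [x≤a] with C₁=M₀(3b²-L²)/(6L)=32/9 = (16·(4/5)²/(2·4)+(32/9))/50000 = 68/703125 rad
Load 2 — triangular load w₀=-6 kN/m (0→w₀ over full span):
  θ_2 = -w₀(7L⁴-30L²x²+15x⁴)/(360LEI) = -(-6)·(7·4⁴-30·4²·(4/5)²+15·(4/5)⁴)/(360·4·50000) = 728/5859375 rad
Load 3 — point force P=12 kN at a=3 m (b=L-a=1):
  θ_3 = -Pb(L²-b²-3x²)/(6LEI)  [x≤a] = -12·1·(4²-1²-3·(4/5)²)/(6·4·50000) = -327/2500000 rad
Load 4 — uniform load w=18 kN/m over full span:
  θ_4 = -w(L³-6Lx²+4x³)/(24EI) = -18·(4³-6·4·(4/5)²+4·(4/5)³)/(24·50000) = -297/390625 rad
Superposition: θ = Σ θ_i = -376967/562500000 rad ≈ -0.000670 rad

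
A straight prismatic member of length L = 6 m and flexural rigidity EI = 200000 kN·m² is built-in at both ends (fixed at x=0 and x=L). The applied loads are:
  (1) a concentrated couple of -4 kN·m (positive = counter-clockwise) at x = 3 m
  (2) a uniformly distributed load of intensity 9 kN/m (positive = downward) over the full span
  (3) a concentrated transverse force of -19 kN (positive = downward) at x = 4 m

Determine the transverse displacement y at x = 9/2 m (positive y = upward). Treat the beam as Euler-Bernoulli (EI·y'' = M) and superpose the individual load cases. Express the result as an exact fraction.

Load 1 — applied couple M₀=-4 kN·m at a=3 m (b=L-a=3):
  y_1 = (R_Ax³/6 - M_Ax²/2 - M₀(x-a)²/2)/EI  [x>a] with R_A=-1, M_A=-1 = ((-1)·(9/2)³/6 - (-1)·(9/2)²/2 - (-4)·((9/2)-3)²/2)/200000 = -9/3200000 m
Load 2 — uniform load w=9 kN/m over full span:
  y_2 = -wx²(L-x)²/(24EI) = -9·(9/2)²·(6-(9/2))²/(24·200000) = -2187/25600000 m
Load 3 — point force P=-19 kN at a=4 m (b=L-a=2):
  y_3 = -Pa²(L-x)²(3bL-(3b+a)(L-x))/(6L³EI)  [x>a] = -(-19)·4²·(6-(9/2))²·(3·2·6-(3·2+4)·(6-(9/2)))/(6·6³·200000) = 133/2400000 m
Superposition: y = Σ y_i = -2521/76800000 m ≈ -0.000033 m

y(9/2) = -2521/76800000 m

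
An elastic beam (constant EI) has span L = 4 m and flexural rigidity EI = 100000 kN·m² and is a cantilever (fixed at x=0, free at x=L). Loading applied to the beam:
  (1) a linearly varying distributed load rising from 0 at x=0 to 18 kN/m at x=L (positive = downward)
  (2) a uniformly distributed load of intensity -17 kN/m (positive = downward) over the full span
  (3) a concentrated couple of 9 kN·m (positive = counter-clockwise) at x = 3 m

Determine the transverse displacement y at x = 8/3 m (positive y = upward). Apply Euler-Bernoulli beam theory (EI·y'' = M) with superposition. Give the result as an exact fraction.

y(8/3) = 3943/3796875 m

Load 1 — triangular load w₀=18 kN/m (0→w₀ over full span):
  y_1 = (w₀Lx³/12-w₀L²x²/6-w₀x⁵/(120L))/EI = (18·4·(8/3)³/12-18·4²·(8/3)²/6-18·(8/3)⁵/(120·4))/100000 = -2944/1265625 m
Load 2 — uniform load w=-17 kN/m over full span:
  y_2 = -wx²(x²-4Lx+6L²)/(24EI) = -(-17)·(8/3)²·((8/3)²-4·4·(8/3)+6·4²)/(24·100000) = 2312/759375 m
Load 3 — applied couple M₀=9 kN·m at a=3 m (b=L-a=1):
  y_3 = M₀x²/(2EI)  [x≤a] = 9·(8/3)²/(2·100000) = 1/3125 m
Superposition: y = Σ y_i = 3943/3796875 m ≈ 0.001038 m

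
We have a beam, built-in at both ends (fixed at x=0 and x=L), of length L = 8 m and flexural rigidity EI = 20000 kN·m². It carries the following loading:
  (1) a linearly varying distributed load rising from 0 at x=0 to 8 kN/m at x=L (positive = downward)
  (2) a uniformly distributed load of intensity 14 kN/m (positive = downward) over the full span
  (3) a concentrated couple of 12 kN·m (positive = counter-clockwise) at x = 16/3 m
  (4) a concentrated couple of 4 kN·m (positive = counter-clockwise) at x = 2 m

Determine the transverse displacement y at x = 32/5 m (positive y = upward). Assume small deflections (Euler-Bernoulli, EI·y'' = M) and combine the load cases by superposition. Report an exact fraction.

Load 1 — triangular load w₀=8 kN/m (0→w₀ over full span):
  y_1 = -w₀x²(L-x)²(x+2L)/(120LEI) = -8·(32/5)²·(8-(32/5))²·((32/5)+2·8)/(120·8·20000) = -28672/29296875 m
Load 2 — uniform load w=14 kN/m over full span:
  y_2 = -wx²(L-x)²/(24EI) = -14·(32/5)²·(8-(32/5))²/(24·20000) = -3584/1171875 m
Load 3 — applied couple M₀=12 kN·m at a=16/3 m (b=L-a=8/3):
  y_3 = (R_Ax³/6 - M_Ax²/2 - M₀(x-a)²/2)/EI  [x>a] with R_A=2, M_A=4 = (2·(32/5)³/6 - 4·(32/5)²/2 - 12·((32/5)-(16/3))²/2)/20000 = -16/234375 m
Load 4 — applied couple M₀=4 kN·m at a=2 m (b=L-a=6):
  y_4 = (R_Ax³/6 - M_Ax²/2 - M₀(x-a)²/2)/EI  [x>a] with R_A=9/16, M_A=-3/4 = ((9/16)·(32/5)³/6 - (-3/4)·(32/5)²/2 - 4·((32/5)-2)²/2)/20000 = 19/312500 m
Superposition: y = Σ y_i = -473963/117187500 m ≈ -0.004044 m

y(32/5) = -473963/117187500 m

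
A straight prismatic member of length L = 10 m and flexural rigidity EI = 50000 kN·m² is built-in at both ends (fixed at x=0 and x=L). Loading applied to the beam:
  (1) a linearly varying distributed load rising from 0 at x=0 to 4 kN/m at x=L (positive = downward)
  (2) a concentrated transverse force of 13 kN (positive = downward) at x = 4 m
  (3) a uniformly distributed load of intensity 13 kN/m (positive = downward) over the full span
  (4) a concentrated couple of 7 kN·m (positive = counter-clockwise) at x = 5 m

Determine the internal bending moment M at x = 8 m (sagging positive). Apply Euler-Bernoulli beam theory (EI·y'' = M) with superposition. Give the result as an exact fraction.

Load 1 — triangular load w₀=4 kN/m (0→w₀ over full span):
  M_1 = 3w₀Lx/20 - w₀L²/30 - w₀x³/(6L) = 3·4·10·8/20 - 4·10²/30 - 4·8³/(6·10) = 8/15 kN·m
Load 2 — point force P=13 kN at a=4 m (b=L-a=6):
  M_2 = Pa²(a+3b)(L-x)/L³ - Pa²b/L²  [x>a] = 13·4²·(4+3·6)·(10-8)/10³ - 13·4²·6/10² = -416/125 kN·m
Load 3 — uniform load w=13 kN/m over full span:
  M_3 = wLx/2 - wL²/12 - wx²/2 = 13·10·8/2 - 13·10²/12 - 13·8²/2 = -13/3 kN·m
Load 4 — applied couple M₀=7 kN·m at a=5 m (b=L-a=5):
  M_4 = R_Ax - M_A - M₀  [x>a] with R_A=21/20, M_A=7/4 = (21/20)·8 - (7/4) - 7 = -7/20 kN·m
Superposition: M = Σ M_i = -3739/500 kN·m ≈ -7.478000 kN·m

M(8) = -3739/500 kN·m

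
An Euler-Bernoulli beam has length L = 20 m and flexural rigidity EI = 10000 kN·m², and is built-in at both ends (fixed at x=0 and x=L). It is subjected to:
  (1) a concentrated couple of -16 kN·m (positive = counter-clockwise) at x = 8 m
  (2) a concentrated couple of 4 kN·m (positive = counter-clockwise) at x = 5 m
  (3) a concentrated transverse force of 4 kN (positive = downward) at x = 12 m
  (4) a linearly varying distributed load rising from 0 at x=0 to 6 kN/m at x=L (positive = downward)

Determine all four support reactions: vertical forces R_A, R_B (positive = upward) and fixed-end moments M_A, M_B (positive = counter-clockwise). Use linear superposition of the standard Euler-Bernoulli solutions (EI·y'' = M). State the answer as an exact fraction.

R_A = 18481/1000 kN, M_A = 8501/100 kN·m, R_B = 45519/1000 kN, M_B = -13539/100 kN·m

Load 1 — applied couple M₀=-16 kN·m at a=8 m (b=L-a=12):
  R_A = 6M₀ab/L³ = 6·(-16)·8·12/20³ = -144/125 kN
  M_A = M₀b(2a-b)/L² = (-16)·12·(2·8-12)/20² = -48/25 kN·m
  R_B = -6M₀ab/L³ = -6·(-16)·8·12/20³ = 144/125 kN
  M_B = M₀a(2b-a)/L² = (-16)·8·(2·12-8)/20² = -128/25 kN·m
Load 2 — applied couple M₀=4 kN·m at a=5 m (b=L-a=15):
  R_A = 6M₀ab/L³ = 6·4·5·15/20³ = 9/40 kN
  M_A = M₀b(2a-b)/L² = 4·15·(2·5-15)/20² = -3/4 kN·m
  R_B = -6M₀ab/L³ = -6·4·5·15/20³ = -9/40 kN
  M_B = M₀a(2b-a)/L² = 4·5·(2·15-5)/20² = 5/4 kN·m
Load 3 — point force P=4 kN at a=12 m (b=L-a=8):
  R_A = Pb²(3a+b)/L³ = 4·8²·(3·12+8)/20³ = 176/125 kN
  M_A = Pab²/L² = 4·12·8²/20² = 192/25 kN·m
  R_B = Pa²(a+3b)/L³ = 4·12²·(12+3·8)/20³ = 324/125 kN
  M_B = -Pa²b/L² = -4·12²·8/20² = -288/25 kN·m
Load 4 — triangular load w₀=6 kN/m (0→w₀ over full span):
  R_A = 3w₀L/20 = 3·6·20/20 = 18 kN
  M_A = w₀L²/30 = 6·20²/30 = 80 kN·m
  R_B = 7w₀L/20 = 7·6·20/20 = 42 kN
  M_B = -w₀L²/20 = -6·20²/20 = -120 kN·m
Superposition: R_A = 18481/1000 kN, M_A = 8501/100 kN·m, R_B = 45519/1000 kN, M_B = -13539/100 kN·m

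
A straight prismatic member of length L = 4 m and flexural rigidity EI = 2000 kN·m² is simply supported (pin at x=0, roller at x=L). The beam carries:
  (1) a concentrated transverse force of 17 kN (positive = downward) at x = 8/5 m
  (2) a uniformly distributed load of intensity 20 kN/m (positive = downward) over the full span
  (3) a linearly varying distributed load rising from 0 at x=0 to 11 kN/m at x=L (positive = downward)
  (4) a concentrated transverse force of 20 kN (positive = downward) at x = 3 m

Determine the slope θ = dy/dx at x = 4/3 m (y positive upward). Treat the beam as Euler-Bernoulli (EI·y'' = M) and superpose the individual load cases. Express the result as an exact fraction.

Load 1 — point force P=17 kN at a=8/5 m (b=L-a=12/5):
  θ_1 = -Pb(L²-b²-3x²)/(6LEI)  [x≤a] = -17·(12/5)·(4²-(12/5)²-3·(4/3)²)/(6·4·2000) = -391/93750 rad
Load 2 — uniform load w=20 kN/m over full span:
  θ_2 = -w(L³-6Lx²+4x³)/(24EI) = -20·(4³-6·4·(4/3)²+4·(4/3)³)/(24·2000) = -26/2025 rad
Load 3 — triangular load w₀=11 kN/m (0→w₀ over full span):
  θ_3 = -w₀(7L⁴-30L²x²+15x⁴)/(360LEI) = -11·(7·4⁴-30·4²·(4/3)²+15·(4/3)⁴)/(360·4·2000) = -572/151875 rad
Load 4 — point force P=20 kN at a=3 m (b=L-a=1):
  θ_4 = -Pb(L²-b²-3x²)/(6LEI)  [x≤a] = -20·1·(4²-1²-3·(4/3)²)/(6·4·2000) = -29/7200 rad
Superposition: θ = Σ θ_i = -3013711/121500000 rad ≈ -0.024804 rad

θ(4/3) = -3013711/121500000 rad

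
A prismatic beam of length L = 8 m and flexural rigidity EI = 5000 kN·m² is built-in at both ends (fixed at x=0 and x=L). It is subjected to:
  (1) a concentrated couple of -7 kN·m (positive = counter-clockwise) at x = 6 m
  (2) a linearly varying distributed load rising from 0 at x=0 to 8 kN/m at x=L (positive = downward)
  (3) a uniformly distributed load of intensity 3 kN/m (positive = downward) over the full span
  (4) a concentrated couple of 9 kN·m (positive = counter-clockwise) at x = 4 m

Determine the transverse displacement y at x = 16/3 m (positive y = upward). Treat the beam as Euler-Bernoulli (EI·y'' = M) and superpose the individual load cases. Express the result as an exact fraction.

y(16/3) = -23854/2278125 m

Load 1 — applied couple M₀=-7 kN·m at a=6 m (b=L-a=2):
  y_1 = (R_Ax³/6 - M_Ax²/2)/EI  [x≤a] with R_A=-63/64, M_A=-35/16 = ((-63/64)·(16/3)³/6 - (-35/16)·(16/3)²/2)/5000 = 7/5625 m
Load 2 — triangular load w₀=8 kN/m (0→w₀ over full span):
  y_2 = -w₀x²(L-x)²(x+2L)/(120LEI) = -8·(16/3)²·(8-(16/3))²·((16/3)+2·8)/(120·8·5000) = -16384/2278125 m
Load 3 — uniform load w=3 kN/m over full span:
  y_3 = -wx²(L-x)²/(24EI) = -3·(16/3)²·(8-(16/3))²/(24·5000) = -256/50625 m
Load 4 — applied couple M₀=9 kN·m at a=4 m (b=L-a=4):
  y_4 = (R_Ax³/6 - M_Ax²/2 - M₀(x-a)²/2)/EI  [x>a] with R_A=27/16, M_A=9/4 = ((27/16)·(16/3)³/6 - (9/4)·(16/3)²/2 - 9·((16/3)-4)²/2)/5000 = 1/1875 m
Superposition: y = Σ y_i = -23854/2278125 m ≈ -0.010471 m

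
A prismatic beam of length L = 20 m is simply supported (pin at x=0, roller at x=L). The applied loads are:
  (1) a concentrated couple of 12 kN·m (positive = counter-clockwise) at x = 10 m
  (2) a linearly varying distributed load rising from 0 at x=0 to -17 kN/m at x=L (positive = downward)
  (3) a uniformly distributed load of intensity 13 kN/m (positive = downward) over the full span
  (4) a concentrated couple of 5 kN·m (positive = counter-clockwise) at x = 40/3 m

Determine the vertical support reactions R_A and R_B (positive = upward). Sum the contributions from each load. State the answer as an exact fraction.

R_A = 4451/60 kN, R_B = 949/60 kN

Load 1 — applied couple M₀=12 kN·m at a=10 m (b=L-a=10):
  R_A = M₀/L = 12/20 = 3/5 kN
  R_B = -M₀/L = -12/20 = -3/5 kN
Load 2 — triangular load w₀=-17 kN/m (0→w₀ over full span):
  R_A = w₀L/6 = (-17)·20/6 = -170/3 kN
  R_B = w₀L/3 = (-17)·20/3 = -340/3 kN
Load 3 — uniform load w=13 kN/m over full span:
  R_A = wL/2 = 13·20/2 = 130 kN
  R_B = wL/2 = 13·20/2 = 130 kN
Load 4 — applied couple M₀=5 kN·m at a=40/3 m (b=L-a=20/3):
  R_A = M₀/L = 5/20 = 1/4 kN
  R_B = -M₀/L = -5/20 = -1/4 kN
Superposition: R_A = 4451/60 kN, R_B = 949/60 kN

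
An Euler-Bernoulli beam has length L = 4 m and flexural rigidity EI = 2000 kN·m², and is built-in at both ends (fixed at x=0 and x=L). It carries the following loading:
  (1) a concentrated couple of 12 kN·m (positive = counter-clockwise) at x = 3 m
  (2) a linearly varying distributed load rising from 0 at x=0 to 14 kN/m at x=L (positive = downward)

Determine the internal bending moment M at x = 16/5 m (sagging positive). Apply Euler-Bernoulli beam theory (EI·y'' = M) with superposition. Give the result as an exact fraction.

Load 1 — applied couple M₀=12 kN·m at a=3 m (b=L-a=1):
  M_1 = R_Ax - M_A - M₀  [x>a] with R_A=27/8, M_A=15/4 = (27/8)·(16/5) - (15/4) - 12 = -99/20 kN·m
Load 2 — triangular load w₀=14 kN/m (0→w₀ over full span):
  M_2 = 3w₀Lx/20 - w₀L²/30 - w₀x³/(6L) = 3·14·4·(16/5)/20 - 14·4²/30 - 14·(16/5)³/(6·4) = 112/375 kN·m
Superposition: M = Σ M_i = -6977/1500 kN·m ≈ -4.651333 kN·m

M(16/5) = -6977/1500 kN·m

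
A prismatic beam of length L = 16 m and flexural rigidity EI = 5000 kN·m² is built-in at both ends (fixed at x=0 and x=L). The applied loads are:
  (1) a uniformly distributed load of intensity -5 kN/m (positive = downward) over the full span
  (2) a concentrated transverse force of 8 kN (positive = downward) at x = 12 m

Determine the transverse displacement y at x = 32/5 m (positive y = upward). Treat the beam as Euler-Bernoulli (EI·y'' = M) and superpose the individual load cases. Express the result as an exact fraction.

Load 1 — uniform load w=-5 kN/m over full span:
  y_1 = -wx²(L-x)²/(24EI) = -(-5)·(32/5)²·(16-(32/5))²/(24·5000) = 12288/78125 m
Load 2 — point force P=8 kN at a=12 m (b=L-a=4):
  y_2 = -Pb²x²(3aL-(3a+b)x)/(6L³EI)  [x≤a] = -8·4²·(32/5)²·(3·12·16-(3·12+4)·(32/5))/(6·16³·5000) = -128/9375 m
Superposition: y = Σ y_i = 33664/234375 m ≈ 0.143633 m

y(32/5) = 33664/234375 m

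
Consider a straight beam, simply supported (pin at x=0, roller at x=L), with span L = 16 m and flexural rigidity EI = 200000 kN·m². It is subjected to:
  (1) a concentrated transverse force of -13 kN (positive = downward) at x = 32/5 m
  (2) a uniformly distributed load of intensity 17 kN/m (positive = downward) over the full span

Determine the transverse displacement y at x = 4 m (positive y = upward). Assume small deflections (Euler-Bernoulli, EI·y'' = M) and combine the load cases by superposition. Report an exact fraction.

y(4) = -18686/390625 m

Load 1 — point force P=-13 kN at a=32/5 m (b=L-a=48/5):
  y_1 = -Pbx(L²-b²-x²)/(6LEI)  [x≤a] = -(-13)·(48/5)·4·(16²-(48/5)²-4²)/(6·16·200000) = 3003/781250 m
Load 2 — uniform load w=17 kN/m over full span:
  y_2 = -wx(L³-2Lx²+x³)/(24EI) = -17·4·(16³-2·16·4²+4³)/(24·200000) = -323/6250 m
Superposition: y = Σ y_i = -18686/390625 m ≈ -0.047836 m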